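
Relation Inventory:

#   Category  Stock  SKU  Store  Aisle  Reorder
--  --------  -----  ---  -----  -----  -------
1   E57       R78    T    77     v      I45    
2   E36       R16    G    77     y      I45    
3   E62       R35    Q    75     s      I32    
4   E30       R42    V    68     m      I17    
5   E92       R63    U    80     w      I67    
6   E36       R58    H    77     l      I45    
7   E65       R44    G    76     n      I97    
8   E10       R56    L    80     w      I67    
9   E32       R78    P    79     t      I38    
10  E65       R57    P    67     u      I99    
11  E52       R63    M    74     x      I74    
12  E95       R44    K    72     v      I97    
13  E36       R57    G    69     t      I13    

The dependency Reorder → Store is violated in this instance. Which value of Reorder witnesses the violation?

I97

Reorder=I45: rows 1, 2, 6 → Store = 77, 77, 77 ✓
Reorder=I32: row 3 → Store = 75 ✓
Reorder=I17: row 4 → Store = 68 ✓
Reorder=I67: rows 5, 8 → Store = 80, 80 ✓
Reorder=I97: rows 7, 12 → Store takes values {76, 72} — violation
Reorder=I38: row 9 → Store = 79 ✓
Reorder=I99: row 10 → Store = 67 ✓
Reorder=I74: row 11 → Store = 74 ✓
Reorder=I13: row 13 → Store = 69 ✓
The only Reorder value with inconsistent Store is Reorder=I97.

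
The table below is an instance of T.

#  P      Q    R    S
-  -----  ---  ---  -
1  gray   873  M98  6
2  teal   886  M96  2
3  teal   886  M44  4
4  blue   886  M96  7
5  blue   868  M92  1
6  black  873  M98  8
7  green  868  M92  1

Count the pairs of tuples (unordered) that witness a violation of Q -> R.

Q=873: all 2 rows agree on R — 0 pairs.
Q=886: violating pairs (2,3), (3,4) — 2 pairs.
Q=868: all 2 rows agree on R — 0 pairs.

2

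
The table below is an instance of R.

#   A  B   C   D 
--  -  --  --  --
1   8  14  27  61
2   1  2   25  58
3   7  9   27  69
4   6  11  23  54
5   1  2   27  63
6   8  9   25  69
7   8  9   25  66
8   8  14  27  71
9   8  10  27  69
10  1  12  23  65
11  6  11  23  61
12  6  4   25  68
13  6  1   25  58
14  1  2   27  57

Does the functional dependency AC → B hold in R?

No

(A=8, C=27): rows 1, 8, 9 → B takes values {14, 10} — violation
(A=1, C=25): row 2 → B = 2 ✓
(A=7, C=27): row 3 → B = 9 ✓
(A=6, C=23): rows 4, 11 → B = 11, 11 ✓
(A=1, C=27): rows 5, 14 → B = 2, 2 ✓
(A=8, C=25): rows 6, 7 → B = 9, 9 ✓
(A=1, C=23): row 10 → B = 12 ✓
(A=6, C=25): rows 12, 13 → B takes values {4, 1} — violation
Two rows agree on AC but differ on B, so AC → B does not hold.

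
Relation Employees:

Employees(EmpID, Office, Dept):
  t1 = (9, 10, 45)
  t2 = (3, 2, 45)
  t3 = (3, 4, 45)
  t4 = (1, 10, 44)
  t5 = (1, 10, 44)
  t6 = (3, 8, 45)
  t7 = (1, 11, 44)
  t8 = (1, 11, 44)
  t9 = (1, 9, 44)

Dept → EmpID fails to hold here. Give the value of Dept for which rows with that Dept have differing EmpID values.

45

Dept=45: rows 1, 2, 3, 6 → EmpID takes values {9, 3} — violation
Dept=44: rows 4, 5, 7, 8, 9 → EmpID = 1, 1, 1, 1, 1 ✓
The only Dept value with inconsistent EmpID is Dept=45.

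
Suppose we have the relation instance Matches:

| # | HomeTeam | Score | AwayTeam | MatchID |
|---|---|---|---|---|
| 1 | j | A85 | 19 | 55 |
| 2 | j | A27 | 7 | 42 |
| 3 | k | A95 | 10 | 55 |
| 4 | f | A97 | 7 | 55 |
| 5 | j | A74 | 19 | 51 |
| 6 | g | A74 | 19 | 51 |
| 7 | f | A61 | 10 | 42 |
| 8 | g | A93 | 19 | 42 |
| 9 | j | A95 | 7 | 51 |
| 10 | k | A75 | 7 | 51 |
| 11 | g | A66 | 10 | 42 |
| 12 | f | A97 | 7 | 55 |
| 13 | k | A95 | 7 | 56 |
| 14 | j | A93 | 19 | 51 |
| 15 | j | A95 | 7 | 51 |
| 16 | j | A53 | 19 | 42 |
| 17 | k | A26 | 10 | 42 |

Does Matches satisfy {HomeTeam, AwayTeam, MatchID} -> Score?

No

(HomeTeam=j, AwayTeam=19, MatchID=55): row 1 → Score = A85 ✓
(HomeTeam=j, AwayTeam=7, MatchID=42): row 2 → Score = A27 ✓
(HomeTeam=k, AwayTeam=10, MatchID=55): row 3 → Score = A95 ✓
(HomeTeam=f, AwayTeam=7, MatchID=55): rows 4, 12 → Score = A97, A97 ✓
(HomeTeam=j, AwayTeam=19, MatchID=51): rows 5, 14 → Score takes values {A74, A93} — violation
(HomeTeam=g, AwayTeam=19, MatchID=51): row 6 → Score = A74 ✓
(HomeTeam=f, AwayTeam=10, MatchID=42): row 7 → Score = A61 ✓
(HomeTeam=g, AwayTeam=19, MatchID=42): row 8 → Score = A93 ✓
(HomeTeam=j, AwayTeam=7, MatchID=51): rows 9, 15 → Score = A95, A95 ✓
(HomeTeam=k, AwayTeam=7, MatchID=51): row 10 → Score = A75 ✓
(HomeTeam=g, AwayTeam=10, MatchID=42): row 11 → Score = A66 ✓
(HomeTeam=k, AwayTeam=7, MatchID=56): row 13 → Score = A95 ✓
(HomeTeam=j, AwayTeam=19, MatchID=42): row 16 → Score = A53 ✓
(HomeTeam=k, AwayTeam=10, MatchID=42): row 17 → Score = A26 ✓
Two rows agree on {HomeTeam, AwayTeam, MatchID} but differ on Score, so {HomeTeam, AwayTeam, MatchID} -> Score does not hold.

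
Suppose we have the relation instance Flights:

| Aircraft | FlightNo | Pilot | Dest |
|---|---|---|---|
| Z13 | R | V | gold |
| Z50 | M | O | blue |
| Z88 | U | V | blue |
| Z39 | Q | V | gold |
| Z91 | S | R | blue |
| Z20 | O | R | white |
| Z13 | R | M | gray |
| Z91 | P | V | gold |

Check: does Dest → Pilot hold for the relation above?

Dest=gold: 3 rows → Pilot = V, V, V ✓
Dest=blue: 3 rows → Pilot takes values {O, V, R} — violation
Dest=white: 1 row → Pilot = R ✓
Dest=gray: 1 row → Pilot = M ✓
Two rows agree on Dest but differ on Pilot, so Dest → Pilot does not hold.

No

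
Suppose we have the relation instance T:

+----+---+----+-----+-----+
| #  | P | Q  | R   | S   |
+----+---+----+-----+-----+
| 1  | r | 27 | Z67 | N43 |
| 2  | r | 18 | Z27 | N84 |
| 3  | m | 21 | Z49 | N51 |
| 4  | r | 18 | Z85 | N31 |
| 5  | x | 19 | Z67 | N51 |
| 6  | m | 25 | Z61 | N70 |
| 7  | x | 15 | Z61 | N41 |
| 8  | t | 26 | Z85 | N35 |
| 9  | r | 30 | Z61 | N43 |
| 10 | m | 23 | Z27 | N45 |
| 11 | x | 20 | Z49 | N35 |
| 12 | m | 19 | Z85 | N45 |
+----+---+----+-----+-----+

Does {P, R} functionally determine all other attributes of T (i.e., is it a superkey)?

All 12 rows have distinct {P, R} values, so {P, R} → (all attributes) holds and {P, R} is a superkey.

Yes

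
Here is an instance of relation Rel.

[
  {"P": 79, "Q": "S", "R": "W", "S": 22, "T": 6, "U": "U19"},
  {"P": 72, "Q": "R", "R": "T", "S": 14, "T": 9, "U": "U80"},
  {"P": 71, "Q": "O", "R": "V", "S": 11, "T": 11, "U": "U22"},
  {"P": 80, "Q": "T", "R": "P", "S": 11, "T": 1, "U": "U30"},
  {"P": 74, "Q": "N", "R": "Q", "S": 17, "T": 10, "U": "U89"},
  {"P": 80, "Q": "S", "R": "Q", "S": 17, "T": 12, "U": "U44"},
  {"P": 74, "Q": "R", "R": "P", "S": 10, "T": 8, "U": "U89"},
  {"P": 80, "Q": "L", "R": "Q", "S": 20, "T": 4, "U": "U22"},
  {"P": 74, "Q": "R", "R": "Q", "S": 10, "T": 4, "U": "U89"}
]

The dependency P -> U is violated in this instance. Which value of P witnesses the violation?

80

P=79: 1 row → U = U19 ✓
P=72: 1 row → U = U80 ✓
P=71: 1 row → U = U22 ✓
P=80: 3 rows → U takes values {U30, U44, U22} — violation
P=74: 3 rows → U = U89, U89, U89 ✓
The only P value with inconsistent U is P=80.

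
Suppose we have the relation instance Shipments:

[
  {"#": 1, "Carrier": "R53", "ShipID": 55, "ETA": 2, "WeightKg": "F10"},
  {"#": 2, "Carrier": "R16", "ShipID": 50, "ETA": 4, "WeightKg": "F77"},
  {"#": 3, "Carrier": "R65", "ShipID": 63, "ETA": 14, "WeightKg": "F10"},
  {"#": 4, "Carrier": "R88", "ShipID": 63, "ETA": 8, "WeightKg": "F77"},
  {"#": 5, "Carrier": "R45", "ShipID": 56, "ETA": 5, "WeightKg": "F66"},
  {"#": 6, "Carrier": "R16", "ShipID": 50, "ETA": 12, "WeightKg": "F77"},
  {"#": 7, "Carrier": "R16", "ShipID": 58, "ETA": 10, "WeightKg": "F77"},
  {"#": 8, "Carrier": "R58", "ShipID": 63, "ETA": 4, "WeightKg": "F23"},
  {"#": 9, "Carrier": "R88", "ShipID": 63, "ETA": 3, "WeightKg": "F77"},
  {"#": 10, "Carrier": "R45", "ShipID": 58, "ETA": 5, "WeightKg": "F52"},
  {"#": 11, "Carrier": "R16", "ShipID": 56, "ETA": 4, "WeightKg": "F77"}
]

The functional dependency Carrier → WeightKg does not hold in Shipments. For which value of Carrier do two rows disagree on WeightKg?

R45

Carrier=R53: row 1 → WeightKg = F10 ✓
Carrier=R16: rows 2, 6, 7, 11 → WeightKg = F77, F77, F77, F77 ✓
Carrier=R65: row 3 → WeightKg = F10 ✓
Carrier=R88: rows 4, 9 → WeightKg = F77, F77 ✓
Carrier=R45: rows 5, 10 → WeightKg takes values {F66, F52} — violation
Carrier=R58: row 8 → WeightKg = F23 ✓
The only Carrier value with inconsistent WeightKg is Carrier=R45.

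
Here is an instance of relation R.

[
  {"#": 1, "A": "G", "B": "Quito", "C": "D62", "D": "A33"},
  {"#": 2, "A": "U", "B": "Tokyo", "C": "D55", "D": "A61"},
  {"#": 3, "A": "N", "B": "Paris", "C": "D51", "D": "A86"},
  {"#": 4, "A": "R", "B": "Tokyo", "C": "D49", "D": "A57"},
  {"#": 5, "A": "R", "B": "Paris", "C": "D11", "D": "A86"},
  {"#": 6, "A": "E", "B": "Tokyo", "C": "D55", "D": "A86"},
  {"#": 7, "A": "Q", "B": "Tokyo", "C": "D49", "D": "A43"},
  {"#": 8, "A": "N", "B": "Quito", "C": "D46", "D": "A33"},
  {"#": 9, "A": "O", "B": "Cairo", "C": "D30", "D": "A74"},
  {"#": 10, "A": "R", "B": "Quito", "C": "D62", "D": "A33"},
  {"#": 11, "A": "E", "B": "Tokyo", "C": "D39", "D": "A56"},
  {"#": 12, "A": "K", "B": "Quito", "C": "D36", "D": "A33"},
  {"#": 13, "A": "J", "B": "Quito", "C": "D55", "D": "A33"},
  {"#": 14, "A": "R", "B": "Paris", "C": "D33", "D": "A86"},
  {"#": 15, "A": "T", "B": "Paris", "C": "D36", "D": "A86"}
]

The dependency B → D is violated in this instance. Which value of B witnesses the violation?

B=Quito: rows 1, 8, 10, 12, 13 → D = A33, A33, A33, A33, A33 ✓
B=Tokyo: rows 2, 4, 6, 7, 11 → D takes values {A61, A57, A86, A43, A56} — violation
B=Paris: rows 3, 5, 14, 15 → D = A86, A86, A86, A86 ✓
B=Cairo: row 9 → D = A74 ✓
The only B value with inconsistent D is B=Tokyo.

Tokyo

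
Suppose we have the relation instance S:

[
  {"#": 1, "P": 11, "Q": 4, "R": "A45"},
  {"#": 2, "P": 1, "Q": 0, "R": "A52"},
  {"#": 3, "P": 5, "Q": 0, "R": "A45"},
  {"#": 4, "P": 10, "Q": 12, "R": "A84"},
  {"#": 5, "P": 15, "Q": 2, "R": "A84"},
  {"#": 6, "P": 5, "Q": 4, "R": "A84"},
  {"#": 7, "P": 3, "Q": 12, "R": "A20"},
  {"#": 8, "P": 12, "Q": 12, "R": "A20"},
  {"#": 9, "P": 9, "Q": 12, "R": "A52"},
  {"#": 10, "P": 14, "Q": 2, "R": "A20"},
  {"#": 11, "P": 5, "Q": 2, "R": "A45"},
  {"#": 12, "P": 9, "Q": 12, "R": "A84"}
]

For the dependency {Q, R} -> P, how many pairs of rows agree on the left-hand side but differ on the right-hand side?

2

(Q=12, R=A84): violating pairs (4,12) — 1 pair.
(Q=12, R=A20): violating pairs (7,8) — 1 pair.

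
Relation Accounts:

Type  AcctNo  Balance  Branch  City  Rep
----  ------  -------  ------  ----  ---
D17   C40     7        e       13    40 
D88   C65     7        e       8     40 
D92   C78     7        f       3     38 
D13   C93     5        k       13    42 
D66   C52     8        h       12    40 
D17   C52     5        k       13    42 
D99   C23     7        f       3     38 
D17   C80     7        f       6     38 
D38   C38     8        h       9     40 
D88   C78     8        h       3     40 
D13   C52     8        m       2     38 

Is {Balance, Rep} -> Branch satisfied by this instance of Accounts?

Yes

(Balance=7, Rep=40): 2 rows → Branch = e, e ✓
(Balance=7, Rep=38): 3 rows → Branch = f, f, f ✓
(Balance=5, Rep=42): 2 rows → Branch = k, k ✓
(Balance=8, Rep=40): 3 rows → Branch = h, h, h ✓
(Balance=8, Rep=38): 1 row → Branch = m ✓
Every {Balance, Rep} value is associated with a single Branch value, so {Balance, Rep} -> Branch holds.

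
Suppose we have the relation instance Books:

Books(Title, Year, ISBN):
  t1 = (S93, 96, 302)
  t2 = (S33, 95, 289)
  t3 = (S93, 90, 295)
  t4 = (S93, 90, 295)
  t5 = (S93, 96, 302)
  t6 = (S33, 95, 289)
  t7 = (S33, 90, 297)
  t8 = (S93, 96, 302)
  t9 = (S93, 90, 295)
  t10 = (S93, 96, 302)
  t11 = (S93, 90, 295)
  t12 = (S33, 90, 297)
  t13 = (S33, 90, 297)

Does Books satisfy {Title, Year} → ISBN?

(Title=S93, Year=96): rows 1, 5, 8, 10 → ISBN = 302, 302, 302, 302 ✓
(Title=S33, Year=95): rows 2, 6 → ISBN = 289, 289 ✓
(Title=S93, Year=90): rows 3, 4, 9, 11 → ISBN = 295, 295, 295, 295 ✓
(Title=S33, Year=90): rows 7, 12, 13 → ISBN = 297, 297, 297 ✓
Every {Title, Year} value is associated with a single ISBN value, so {Title, Year} → ISBN holds.

Yes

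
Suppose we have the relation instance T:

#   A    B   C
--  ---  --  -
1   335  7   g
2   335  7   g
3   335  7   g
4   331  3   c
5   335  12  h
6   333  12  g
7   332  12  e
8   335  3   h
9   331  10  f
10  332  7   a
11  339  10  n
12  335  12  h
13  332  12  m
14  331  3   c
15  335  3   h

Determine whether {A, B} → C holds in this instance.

(A=335, B=7): rows 1, 2, 3 → C = g, g, g ✓
(A=331, B=3): rows 4, 14 → C = c, c ✓
(A=335, B=12): rows 5, 12 → C = h, h ✓
(A=333, B=12): row 6 → C = g ✓
(A=332, B=12): rows 7, 13 → C takes values {e, m} — violation
(A=335, B=3): rows 8, 15 → C = h, h ✓
(A=331, B=10): row 9 → C = f ✓
(A=332, B=7): row 10 → C = a ✓
(A=339, B=10): row 11 → C = n ✓
Two rows agree on {A, B} but differ on C, so {A, B} → C does not hold.

No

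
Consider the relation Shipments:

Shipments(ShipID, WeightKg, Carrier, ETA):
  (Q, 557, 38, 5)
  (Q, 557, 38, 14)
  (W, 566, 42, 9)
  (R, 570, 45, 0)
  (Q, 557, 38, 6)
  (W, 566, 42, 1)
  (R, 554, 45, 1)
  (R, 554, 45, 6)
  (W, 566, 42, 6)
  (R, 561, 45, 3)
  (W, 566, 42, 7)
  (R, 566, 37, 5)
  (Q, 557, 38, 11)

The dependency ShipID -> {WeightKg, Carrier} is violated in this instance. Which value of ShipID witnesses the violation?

R

ShipID=Q: 4 rows → {WeightKg,Carrier} = (557, 38), (557, 38), (557, 38), (557, 38) ✓
ShipID=W: 4 rows → {WeightKg,Carrier} = (566, 42), (566, 42), (566, 42), (566, 42) ✓
ShipID=R: 5 rows → {WeightKg,Carrier} takes values {(570, 45), (554, 45), (561, 45), (566, 37)} — violation
The only ShipID value with inconsistent RHS is ShipID=R.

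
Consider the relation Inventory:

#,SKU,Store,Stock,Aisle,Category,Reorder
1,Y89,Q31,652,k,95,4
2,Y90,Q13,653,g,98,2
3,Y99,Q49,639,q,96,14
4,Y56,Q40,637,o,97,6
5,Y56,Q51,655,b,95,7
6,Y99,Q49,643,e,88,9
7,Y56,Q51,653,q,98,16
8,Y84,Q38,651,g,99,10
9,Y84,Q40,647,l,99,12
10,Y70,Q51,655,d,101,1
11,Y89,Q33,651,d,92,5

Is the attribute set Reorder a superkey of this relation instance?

Yes

All 11 rows have distinct Reorder values, so Reorder → (all attributes) holds and Reorder is a superkey.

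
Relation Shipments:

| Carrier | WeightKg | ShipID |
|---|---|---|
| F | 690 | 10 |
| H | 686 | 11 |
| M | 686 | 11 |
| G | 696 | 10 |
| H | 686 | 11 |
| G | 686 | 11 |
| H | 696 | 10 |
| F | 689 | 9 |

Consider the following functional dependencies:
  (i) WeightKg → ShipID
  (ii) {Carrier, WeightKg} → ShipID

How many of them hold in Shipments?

(i) WeightKg → ShipID: every LHS value maps to a single RHS value — holds.
(ii) {Carrier, WeightKg} → ShipID: every LHS value maps to a single RHS value — holds.
2 of the 2 dependencies hold.

2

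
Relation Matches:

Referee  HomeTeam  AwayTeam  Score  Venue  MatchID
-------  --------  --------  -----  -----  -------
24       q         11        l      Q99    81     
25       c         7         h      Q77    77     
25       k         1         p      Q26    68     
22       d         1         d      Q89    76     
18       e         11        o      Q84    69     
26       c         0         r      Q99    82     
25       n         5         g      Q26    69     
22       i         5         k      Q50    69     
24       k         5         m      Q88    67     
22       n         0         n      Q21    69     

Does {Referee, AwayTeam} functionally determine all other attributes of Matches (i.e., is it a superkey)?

All 10 rows have distinct {Referee, AwayTeam} values, so {Referee, AwayTeam} → (all attributes) holds and {Referee, AwayTeam} is a superkey.

Yes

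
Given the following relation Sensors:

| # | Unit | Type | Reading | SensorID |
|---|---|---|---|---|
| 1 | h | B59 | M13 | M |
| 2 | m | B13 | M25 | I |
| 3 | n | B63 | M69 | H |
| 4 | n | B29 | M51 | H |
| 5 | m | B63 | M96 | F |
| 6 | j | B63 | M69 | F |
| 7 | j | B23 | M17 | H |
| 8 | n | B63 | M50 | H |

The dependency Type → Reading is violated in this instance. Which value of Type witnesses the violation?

B63

Type=B59: row 1 → Reading = M13 ✓
Type=B13: row 2 → Reading = M25 ✓
Type=B63: rows 3, 5, 6, 8 → Reading takes values {M69, M96, M50} — violation
Type=B29: row 4 → Reading = M51 ✓
Type=B23: row 7 → Reading = M17 ✓
The only Type value with inconsistent Reading is Type=B63.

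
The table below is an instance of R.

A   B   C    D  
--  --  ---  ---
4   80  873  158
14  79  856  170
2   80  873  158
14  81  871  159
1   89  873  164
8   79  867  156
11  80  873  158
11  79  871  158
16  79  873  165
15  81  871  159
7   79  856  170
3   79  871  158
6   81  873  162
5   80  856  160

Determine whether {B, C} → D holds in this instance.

Yes

(B=80, C=873): 3 rows → D = 158, 158, 158 ✓
(B=79, C=856): 2 rows → D = 170, 170 ✓
(B=81, C=871): 2 rows → D = 159, 159 ✓
(B=89, C=873): 1 row → D = 164 ✓
(B=79, C=867): 1 row → D = 156 ✓
(B=79, C=871): 2 rows → D = 158, 158 ✓
(B=79, C=873): 1 row → D = 165 ✓
(B=81, C=873): 1 row → D = 162 ✓
(B=80, C=856): 1 row → D = 160 ✓
Every {B, C} value is associated with a single D value, so {B, C} → D holds.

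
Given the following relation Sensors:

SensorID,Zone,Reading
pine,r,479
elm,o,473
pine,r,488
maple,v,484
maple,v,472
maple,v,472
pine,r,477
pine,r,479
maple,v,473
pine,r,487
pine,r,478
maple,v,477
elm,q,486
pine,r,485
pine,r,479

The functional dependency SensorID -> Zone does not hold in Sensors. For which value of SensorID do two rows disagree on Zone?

elm

SensorID=pine: 8 rows → Zone = r, r, r, r, r, r, r, r ✓
SensorID=elm: 2 rows → Zone takes values {o, q} — violation
SensorID=maple: 5 rows → Zone = v, v, v, v, v ✓
The only SensorID value with inconsistent Zone is SensorID=elm.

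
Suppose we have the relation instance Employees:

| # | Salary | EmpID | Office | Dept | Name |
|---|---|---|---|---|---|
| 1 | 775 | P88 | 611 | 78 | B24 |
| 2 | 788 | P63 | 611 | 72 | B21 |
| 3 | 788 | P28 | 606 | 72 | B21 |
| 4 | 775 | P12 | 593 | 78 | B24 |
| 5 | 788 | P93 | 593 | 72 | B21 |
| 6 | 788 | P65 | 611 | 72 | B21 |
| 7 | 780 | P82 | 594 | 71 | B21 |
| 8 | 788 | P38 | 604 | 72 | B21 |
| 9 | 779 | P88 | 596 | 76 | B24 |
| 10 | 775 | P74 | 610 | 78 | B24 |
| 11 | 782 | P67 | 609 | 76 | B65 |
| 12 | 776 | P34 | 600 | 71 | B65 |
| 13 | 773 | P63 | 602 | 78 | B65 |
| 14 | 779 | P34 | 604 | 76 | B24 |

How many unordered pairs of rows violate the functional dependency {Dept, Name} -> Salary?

(Dept=78, Name=B24): all 3 rows agree on Salary — 0 pairs.
(Dept=72, Name=B21): all 5 rows agree on Salary — 0 pairs.
(Dept=76, Name=B24): all 2 rows agree on Salary — 0 pairs.

0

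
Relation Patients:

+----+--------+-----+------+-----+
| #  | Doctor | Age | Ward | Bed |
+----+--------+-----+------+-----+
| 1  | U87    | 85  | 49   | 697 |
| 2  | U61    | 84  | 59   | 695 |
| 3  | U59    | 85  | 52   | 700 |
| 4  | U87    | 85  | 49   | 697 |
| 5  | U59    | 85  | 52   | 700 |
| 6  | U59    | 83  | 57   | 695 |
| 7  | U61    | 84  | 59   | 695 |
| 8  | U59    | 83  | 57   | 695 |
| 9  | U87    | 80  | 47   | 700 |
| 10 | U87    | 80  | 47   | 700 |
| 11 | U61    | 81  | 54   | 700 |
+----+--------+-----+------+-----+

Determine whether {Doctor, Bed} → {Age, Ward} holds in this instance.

(Doctor=U87, Bed=697): rows 1, 4 → {Age,Ward} = (85, 49), (85, 49) ✓
(Doctor=U61, Bed=695): rows 2, 7 → {Age,Ward} = (84, 59), (84, 59) ✓
(Doctor=U59, Bed=700): rows 3, 5 → {Age,Ward} = (85, 52), (85, 52) ✓
(Doctor=U59, Bed=695): rows 6, 8 → {Age,Ward} = (83, 57), (83, 57) ✓
(Doctor=U87, Bed=700): rows 9, 10 → {Age,Ward} = (80, 47), (80, 47) ✓
(Doctor=U61, Bed=700): row 11 → {Age,Ward} = (81, 54) ✓
Every {Doctor, Bed} value is associated with a single {Age, Ward} value, so {Doctor, Bed} → {Age, Ward} holds.

Yes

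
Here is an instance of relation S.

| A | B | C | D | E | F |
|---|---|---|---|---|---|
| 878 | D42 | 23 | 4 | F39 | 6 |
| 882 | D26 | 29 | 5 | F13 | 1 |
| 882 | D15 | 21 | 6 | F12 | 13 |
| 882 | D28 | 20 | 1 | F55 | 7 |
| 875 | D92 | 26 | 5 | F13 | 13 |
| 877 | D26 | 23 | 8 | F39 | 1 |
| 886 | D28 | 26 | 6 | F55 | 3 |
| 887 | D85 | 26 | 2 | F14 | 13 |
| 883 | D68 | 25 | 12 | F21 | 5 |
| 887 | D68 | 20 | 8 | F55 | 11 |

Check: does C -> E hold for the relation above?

No

C=23: 2 rows → E = F39, F39 ✓
C=29: 1 row → E = F13 ✓
C=21: 1 row → E = F12 ✓
C=20: 2 rows → E = F55, F55 ✓
C=26: 3 rows → E takes values {F13, F55, F14} — violation
C=25: 1 row → E = F21 ✓
Two rows agree on C but differ on E, so C -> E does not hold.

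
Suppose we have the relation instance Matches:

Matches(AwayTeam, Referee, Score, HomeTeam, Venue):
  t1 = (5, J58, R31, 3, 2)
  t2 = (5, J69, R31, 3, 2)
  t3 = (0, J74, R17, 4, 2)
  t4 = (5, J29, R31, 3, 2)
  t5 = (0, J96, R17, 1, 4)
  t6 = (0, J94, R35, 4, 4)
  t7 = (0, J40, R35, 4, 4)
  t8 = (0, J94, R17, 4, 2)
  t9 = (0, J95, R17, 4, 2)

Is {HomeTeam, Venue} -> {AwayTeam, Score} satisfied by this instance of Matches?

Yes

(HomeTeam=3, Venue=2): rows 1, 2, 4 → {AwayTeam,Score} = (5, R31), (5, R31), (5, R31) ✓
(HomeTeam=4, Venue=2): rows 3, 8, 9 → {AwayTeam,Score} = (0, R17), (0, R17), (0, R17) ✓
(HomeTeam=1, Venue=4): row 5 → {AwayTeam,Score} = (0, R17) ✓
(HomeTeam=4, Venue=4): rows 6, 7 → {AwayTeam,Score} = (0, R35), (0, R35) ✓
Every {HomeTeam, Venue} value is associated with a single {AwayTeam, Score} value, so {HomeTeam, Venue} -> {AwayTeam, Score} holds.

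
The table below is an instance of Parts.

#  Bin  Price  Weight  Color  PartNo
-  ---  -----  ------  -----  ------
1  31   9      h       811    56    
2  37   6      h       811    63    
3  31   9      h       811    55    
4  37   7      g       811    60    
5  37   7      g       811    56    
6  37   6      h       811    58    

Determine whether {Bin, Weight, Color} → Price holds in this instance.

(Bin=31, Weight=h, Color=811): rows 1, 3 → Price = 9, 9 ✓
(Bin=37, Weight=h, Color=811): rows 2, 6 → Price = 6, 6 ✓
(Bin=37, Weight=g, Color=811): rows 4, 5 → Price = 7, 7 ✓
Every {Bin, Weight, Color} value is associated with a single Price value, so {Bin, Weight, Color} → Price holds.

Yes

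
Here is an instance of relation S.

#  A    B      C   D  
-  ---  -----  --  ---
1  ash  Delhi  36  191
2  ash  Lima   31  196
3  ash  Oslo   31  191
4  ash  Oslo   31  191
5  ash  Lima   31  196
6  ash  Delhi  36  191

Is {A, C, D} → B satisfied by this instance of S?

(A=ash, C=36, D=191): rows 1, 6 → B = Delhi, Delhi ✓
(A=ash, C=31, D=196): rows 2, 5 → B = Lima, Lima ✓
(A=ash, C=31, D=191): rows 3, 4 → B = Oslo, Oslo ✓
Every {A, C, D} value is associated with a single B value, so {A, C, D} → B holds.

Yes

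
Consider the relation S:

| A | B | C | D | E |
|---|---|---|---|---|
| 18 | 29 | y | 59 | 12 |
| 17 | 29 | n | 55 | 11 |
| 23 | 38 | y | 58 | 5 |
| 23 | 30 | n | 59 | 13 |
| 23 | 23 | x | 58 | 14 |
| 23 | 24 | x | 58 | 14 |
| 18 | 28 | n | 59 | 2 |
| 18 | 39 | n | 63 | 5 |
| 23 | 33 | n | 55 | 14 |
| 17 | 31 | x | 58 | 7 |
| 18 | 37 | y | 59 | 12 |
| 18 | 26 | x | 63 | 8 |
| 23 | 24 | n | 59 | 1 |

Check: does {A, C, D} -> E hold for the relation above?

No

(A=18, C=y, D=59): 2 rows → E = 12, 12 ✓
(A=17, C=n, D=55): 1 row → E = 11 ✓
(A=23, C=y, D=58): 1 row → E = 5 ✓
(A=23, C=n, D=59): 2 rows → E takes values {13, 1} — violation
(A=23, C=x, D=58): 2 rows → E = 14, 14 ✓
(A=18, C=n, D=59): 1 row → E = 2 ✓
(A=18, C=n, D=63): 1 row → E = 5 ✓
(A=23, C=n, D=55): 1 row → E = 14 ✓
(A=17, C=x, D=58): 1 row → E = 7 ✓
(A=18, C=x, D=63): 1 row → E = 8 ✓
Two rows agree on {A, C, D} but differ on E, so {A, C, D} -> E does not hold.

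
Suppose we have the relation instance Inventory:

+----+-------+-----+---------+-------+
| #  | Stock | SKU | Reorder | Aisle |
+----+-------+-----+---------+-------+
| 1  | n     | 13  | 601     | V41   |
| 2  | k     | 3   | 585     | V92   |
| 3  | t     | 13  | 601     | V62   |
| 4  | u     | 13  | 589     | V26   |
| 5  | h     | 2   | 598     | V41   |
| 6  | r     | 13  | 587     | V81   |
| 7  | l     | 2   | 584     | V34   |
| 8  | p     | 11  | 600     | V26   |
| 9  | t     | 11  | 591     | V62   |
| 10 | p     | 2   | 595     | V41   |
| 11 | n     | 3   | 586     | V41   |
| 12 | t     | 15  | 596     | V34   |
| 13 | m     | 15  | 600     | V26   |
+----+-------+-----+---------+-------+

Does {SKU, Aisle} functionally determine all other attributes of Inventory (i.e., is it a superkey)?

No

Rows 5 and 10 have the same {SKU, Aisle} value (SKU=2, Aisle=V41) but are distinct tuples, so {SKU, Aisle} does not determine every attribute — not a superkey.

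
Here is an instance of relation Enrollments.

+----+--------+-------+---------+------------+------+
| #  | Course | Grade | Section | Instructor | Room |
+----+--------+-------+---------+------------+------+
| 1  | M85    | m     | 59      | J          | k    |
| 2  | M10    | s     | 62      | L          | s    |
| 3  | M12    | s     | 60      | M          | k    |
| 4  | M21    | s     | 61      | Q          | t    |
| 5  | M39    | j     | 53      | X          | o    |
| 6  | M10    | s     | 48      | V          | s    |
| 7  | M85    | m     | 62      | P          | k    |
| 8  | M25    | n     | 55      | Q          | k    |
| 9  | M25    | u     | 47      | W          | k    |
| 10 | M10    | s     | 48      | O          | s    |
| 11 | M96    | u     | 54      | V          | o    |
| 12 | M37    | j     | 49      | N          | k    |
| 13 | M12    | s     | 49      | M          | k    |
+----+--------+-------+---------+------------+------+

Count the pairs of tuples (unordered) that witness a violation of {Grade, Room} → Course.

(Grade=m, Room=k): all 2 rows agree on Course — 0 pairs.
(Grade=s, Room=s): all 3 rows agree on Course — 0 pairs.
(Grade=s, Room=k): all 2 rows agree on Course — 0 pairs.

0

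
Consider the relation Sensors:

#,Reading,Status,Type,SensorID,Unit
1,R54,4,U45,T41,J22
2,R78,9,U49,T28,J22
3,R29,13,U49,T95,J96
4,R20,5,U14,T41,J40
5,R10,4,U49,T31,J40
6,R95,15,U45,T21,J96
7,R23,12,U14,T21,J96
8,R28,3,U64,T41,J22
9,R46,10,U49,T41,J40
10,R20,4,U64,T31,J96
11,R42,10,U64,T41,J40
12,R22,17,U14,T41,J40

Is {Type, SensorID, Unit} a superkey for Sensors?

Rows 4 and 12 have the same {Type, SensorID, Unit} value (Type=U14, SensorID=T41, Unit=J40) but are distinct tuples, so {Type, SensorID, Unit} does not determine every attribute — not a superkey.

No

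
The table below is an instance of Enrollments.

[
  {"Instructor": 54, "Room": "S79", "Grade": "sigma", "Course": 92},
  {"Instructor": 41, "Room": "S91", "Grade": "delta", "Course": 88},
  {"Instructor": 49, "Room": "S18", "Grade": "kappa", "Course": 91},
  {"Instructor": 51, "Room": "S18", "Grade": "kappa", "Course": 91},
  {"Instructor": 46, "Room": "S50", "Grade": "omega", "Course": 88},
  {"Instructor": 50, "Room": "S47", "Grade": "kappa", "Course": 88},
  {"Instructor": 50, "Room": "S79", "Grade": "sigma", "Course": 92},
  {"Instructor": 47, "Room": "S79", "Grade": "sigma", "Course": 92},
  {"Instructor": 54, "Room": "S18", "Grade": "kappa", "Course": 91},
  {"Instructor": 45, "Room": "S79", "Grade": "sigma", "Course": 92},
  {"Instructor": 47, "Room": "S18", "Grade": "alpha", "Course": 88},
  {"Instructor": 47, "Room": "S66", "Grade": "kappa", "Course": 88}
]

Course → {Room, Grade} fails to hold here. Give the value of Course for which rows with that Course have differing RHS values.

88

Course=92: 4 rows → {Room,Grade} = (S79, sigma), (S79, sigma), (S79, sigma), (S79, sigma) ✓
Course=88: 5 rows → {Room,Grade} takes values {(S91, delta), (S50, omega), (S47, kappa), (S18, alpha), (S66, kappa)} — violation
Course=91: 3 rows → {Room,Grade} = (S18, kappa), (S18, kappa), (S18, kappa) ✓
The only Course value with inconsistent RHS is Course=88.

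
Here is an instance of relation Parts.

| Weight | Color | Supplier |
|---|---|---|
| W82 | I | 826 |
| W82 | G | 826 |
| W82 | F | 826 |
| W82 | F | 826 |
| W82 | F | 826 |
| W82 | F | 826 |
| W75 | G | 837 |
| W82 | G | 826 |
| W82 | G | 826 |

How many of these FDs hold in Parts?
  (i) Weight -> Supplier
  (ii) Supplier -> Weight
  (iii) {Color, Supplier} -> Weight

3

(i) Weight -> Supplier: every LHS value maps to a single RHS value — holds.
(ii) Supplier -> Weight: every LHS value maps to a single RHS value — holds.
(iii) {Color, Supplier} -> Weight: every LHS value maps to a single RHS value — holds.
3 of the 3 dependencies hold.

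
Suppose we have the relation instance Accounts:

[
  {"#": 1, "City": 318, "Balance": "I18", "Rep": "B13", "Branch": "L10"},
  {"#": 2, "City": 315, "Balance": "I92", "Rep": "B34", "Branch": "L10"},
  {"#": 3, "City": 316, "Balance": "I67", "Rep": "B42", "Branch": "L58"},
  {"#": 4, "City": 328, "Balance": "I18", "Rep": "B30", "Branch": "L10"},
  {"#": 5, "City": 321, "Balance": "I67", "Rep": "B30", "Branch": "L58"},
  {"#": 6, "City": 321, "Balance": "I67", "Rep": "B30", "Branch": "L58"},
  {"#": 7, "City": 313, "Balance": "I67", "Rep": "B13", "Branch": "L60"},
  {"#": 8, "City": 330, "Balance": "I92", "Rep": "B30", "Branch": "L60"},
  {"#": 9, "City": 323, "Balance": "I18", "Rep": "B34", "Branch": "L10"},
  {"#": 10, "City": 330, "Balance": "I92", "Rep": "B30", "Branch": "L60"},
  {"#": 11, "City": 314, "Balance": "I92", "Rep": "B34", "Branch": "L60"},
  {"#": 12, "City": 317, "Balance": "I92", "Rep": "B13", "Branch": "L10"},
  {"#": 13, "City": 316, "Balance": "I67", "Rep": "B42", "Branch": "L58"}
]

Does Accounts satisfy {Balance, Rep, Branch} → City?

(Balance=I18, Rep=B13, Branch=L10): row 1 → City = 318 ✓
(Balance=I92, Rep=B34, Branch=L10): row 2 → City = 315 ✓
(Balance=I67, Rep=B42, Branch=L58): rows 3, 13 → City = 316, 316 ✓
(Balance=I18, Rep=B30, Branch=L10): row 4 → City = 328 ✓
(Balance=I67, Rep=B30, Branch=L58): rows 5, 6 → City = 321, 321 ✓
(Balance=I67, Rep=B13, Branch=L60): row 7 → City = 313 ✓
(Balance=I92, Rep=B30, Branch=L60): rows 8, 10 → City = 330, 330 ✓
(Balance=I18, Rep=B34, Branch=L10): row 9 → City = 323 ✓
(Balance=I92, Rep=B34, Branch=L60): row 11 → City = 314 ✓
(Balance=I92, Rep=B13, Branch=L10): row 12 → City = 317 ✓
Every {Balance, Rep, Branch} value is associated with a single City value, so {Balance, Rep, Branch} → City holds.

Yes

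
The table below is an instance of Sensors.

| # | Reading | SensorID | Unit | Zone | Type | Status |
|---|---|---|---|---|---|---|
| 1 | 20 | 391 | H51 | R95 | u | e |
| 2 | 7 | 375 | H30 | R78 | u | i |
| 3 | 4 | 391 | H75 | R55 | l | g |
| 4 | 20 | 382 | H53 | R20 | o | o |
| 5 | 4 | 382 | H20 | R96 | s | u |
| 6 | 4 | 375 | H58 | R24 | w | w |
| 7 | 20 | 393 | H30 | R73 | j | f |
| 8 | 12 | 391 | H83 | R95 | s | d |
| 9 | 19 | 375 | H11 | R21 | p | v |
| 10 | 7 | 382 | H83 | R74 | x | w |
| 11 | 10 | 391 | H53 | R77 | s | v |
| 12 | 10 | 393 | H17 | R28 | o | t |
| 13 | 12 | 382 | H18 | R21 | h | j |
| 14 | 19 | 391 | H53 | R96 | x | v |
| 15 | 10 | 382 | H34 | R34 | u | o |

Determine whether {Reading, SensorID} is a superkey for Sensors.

All 15 rows have distinct {Reading, SensorID} values, so {Reading, SensorID} → (all attributes) holds and {Reading, SensorID} is a superkey.

Yes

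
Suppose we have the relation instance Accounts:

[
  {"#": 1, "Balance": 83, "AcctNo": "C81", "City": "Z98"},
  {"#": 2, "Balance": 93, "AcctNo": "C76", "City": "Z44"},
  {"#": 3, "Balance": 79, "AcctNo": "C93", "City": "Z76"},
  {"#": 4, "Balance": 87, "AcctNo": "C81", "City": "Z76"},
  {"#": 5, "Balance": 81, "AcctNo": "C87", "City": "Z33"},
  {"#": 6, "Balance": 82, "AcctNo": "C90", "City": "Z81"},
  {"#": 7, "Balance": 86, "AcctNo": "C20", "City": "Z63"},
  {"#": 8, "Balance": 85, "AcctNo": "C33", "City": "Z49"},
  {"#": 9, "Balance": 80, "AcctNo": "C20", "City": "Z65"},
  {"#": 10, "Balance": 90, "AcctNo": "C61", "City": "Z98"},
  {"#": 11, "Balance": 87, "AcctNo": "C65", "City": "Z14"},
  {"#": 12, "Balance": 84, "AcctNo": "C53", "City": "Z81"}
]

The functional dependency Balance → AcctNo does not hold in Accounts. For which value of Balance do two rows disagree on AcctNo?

87

Balance=83: row 1 → AcctNo = C81 ✓
Balance=93: row 2 → AcctNo = C76 ✓
Balance=79: row 3 → AcctNo = C93 ✓
Balance=87: rows 4, 11 → AcctNo takes values {C81, C65} — violation
Balance=81: row 5 → AcctNo = C87 ✓
Balance=82: row 6 → AcctNo = C90 ✓
Balance=86: row 7 → AcctNo = C20 ✓
Balance=85: row 8 → AcctNo = C33 ✓
Balance=80: row 9 → AcctNo = C20 ✓
Balance=90: row 10 → AcctNo = C61 ✓
Balance=84: row 12 → AcctNo = C53 ✓
The only Balance value with inconsistent AcctNo is Balance=87.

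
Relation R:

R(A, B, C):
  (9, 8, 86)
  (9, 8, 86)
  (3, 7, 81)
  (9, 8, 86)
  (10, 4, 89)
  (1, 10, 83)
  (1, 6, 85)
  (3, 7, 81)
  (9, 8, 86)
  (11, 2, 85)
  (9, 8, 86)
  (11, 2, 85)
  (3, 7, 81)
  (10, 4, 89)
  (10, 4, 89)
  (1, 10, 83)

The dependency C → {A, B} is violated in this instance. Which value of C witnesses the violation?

C=86: 5 rows → {A,B} = (9, 8), (9, 8), (9, 8), (9, 8), (9, 8) ✓
C=81: 3 rows → {A,B} = (3, 7), (3, 7), (3, 7) ✓
C=89: 3 rows → {A,B} = (10, 4), (10, 4), (10, 4) ✓
C=83: 2 rows → {A,B} = (1, 10), (1, 10) ✓
C=85: 3 rows → {A,B} takes values {(1, 6), (11, 2)} — violation
The only C value with inconsistent RHS is C=85.

85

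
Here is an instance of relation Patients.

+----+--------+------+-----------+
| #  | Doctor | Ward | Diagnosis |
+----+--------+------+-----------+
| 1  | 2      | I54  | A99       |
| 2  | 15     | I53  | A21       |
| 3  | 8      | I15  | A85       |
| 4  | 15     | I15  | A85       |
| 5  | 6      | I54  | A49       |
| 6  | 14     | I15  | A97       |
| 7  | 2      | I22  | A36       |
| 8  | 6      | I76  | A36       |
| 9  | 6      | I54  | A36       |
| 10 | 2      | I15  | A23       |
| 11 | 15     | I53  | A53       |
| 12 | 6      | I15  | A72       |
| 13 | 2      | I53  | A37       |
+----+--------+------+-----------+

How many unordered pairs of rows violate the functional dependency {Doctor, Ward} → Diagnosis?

2

(Doctor=15, Ward=I53): violating pairs (2,11) — 1 pair.
(Doctor=6, Ward=I54): violating pairs (5,9) — 1 pair.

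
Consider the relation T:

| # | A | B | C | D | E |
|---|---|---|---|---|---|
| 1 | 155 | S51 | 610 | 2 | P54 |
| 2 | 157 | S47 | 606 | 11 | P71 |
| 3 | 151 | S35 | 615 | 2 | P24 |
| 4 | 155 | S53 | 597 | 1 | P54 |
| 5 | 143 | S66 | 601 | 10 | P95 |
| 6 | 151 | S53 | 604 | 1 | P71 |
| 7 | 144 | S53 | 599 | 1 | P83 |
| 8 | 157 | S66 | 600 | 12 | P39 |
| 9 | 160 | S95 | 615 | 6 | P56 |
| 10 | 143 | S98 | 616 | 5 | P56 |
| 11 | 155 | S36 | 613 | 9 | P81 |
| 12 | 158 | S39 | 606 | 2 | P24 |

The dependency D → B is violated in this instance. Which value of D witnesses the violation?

2

D=2: rows 1, 3, 12 → B takes values {S51, S35, S39} — violation
D=11: row 2 → B = S47 ✓
D=1: rows 4, 6, 7 → B = S53, S53, S53 ✓
D=10: row 5 → B = S66 ✓
D=12: row 8 → B = S66 ✓
D=6: row 9 → B = S95 ✓
D=5: row 10 → B = S98 ✓
D=9: row 11 → B = S36 ✓
The only D value with inconsistent B is D=2.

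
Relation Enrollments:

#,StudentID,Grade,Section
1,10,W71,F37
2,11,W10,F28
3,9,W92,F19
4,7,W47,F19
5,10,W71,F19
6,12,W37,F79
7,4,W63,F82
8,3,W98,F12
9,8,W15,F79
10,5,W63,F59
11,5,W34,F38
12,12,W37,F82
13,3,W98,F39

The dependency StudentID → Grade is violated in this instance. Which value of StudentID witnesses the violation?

5

StudentID=10: rows 1, 5 → Grade = W71, W71 ✓
StudentID=11: row 2 → Grade = W10 ✓
StudentID=9: row 3 → Grade = W92 ✓
StudentID=7: row 4 → Grade = W47 ✓
StudentID=12: rows 6, 12 → Grade = W37, W37 ✓
StudentID=4: row 7 → Grade = W63 ✓
StudentID=3: rows 8, 13 → Grade = W98, W98 ✓
StudentID=8: row 9 → Grade = W15 ✓
StudentID=5: rows 10, 11 → Grade takes values {W63, W34} — violation
The only StudentID value with inconsistent Grade is StudentID=5.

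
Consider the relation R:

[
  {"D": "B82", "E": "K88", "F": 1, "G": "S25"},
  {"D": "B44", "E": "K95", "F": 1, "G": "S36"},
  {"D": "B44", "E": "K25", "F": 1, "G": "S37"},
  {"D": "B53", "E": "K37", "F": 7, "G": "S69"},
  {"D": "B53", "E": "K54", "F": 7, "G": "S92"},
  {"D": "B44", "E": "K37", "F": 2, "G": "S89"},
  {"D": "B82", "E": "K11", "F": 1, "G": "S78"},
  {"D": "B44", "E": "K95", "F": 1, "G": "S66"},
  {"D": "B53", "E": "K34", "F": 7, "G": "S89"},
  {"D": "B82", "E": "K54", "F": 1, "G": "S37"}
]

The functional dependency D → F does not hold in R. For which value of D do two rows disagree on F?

D=B82: 3 rows → F = 1, 1, 1 ✓
D=B44: 4 rows → F takes values {1, 2} — violation
D=B53: 3 rows → F = 7, 7, 7 ✓
The only D value with inconsistent F is D=B44.

B44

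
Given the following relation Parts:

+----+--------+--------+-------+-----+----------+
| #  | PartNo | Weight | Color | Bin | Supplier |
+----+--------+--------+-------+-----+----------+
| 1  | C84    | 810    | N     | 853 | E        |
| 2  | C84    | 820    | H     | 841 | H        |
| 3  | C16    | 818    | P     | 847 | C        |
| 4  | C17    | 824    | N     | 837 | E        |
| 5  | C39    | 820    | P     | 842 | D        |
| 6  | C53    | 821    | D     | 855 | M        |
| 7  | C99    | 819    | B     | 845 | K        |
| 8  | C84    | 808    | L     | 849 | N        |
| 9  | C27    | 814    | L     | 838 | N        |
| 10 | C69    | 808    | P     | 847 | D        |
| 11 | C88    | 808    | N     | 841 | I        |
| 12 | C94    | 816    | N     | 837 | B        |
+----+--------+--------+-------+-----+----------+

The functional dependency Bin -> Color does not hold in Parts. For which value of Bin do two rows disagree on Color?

841

Bin=853: row 1 → Color = N ✓
Bin=841: rows 2, 11 → Color takes values {H, N} — violation
Bin=847: rows 3, 10 → Color = P, P ✓
Bin=837: rows 4, 12 → Color = N, N ✓
Bin=842: row 5 → Color = P ✓
Bin=855: row 6 → Color = D ✓
Bin=845: row 7 → Color = B ✓
Bin=849: row 8 → Color = L ✓
Bin=838: row 9 → Color = L ✓
The only Bin value with inconsistent Color is Bin=841.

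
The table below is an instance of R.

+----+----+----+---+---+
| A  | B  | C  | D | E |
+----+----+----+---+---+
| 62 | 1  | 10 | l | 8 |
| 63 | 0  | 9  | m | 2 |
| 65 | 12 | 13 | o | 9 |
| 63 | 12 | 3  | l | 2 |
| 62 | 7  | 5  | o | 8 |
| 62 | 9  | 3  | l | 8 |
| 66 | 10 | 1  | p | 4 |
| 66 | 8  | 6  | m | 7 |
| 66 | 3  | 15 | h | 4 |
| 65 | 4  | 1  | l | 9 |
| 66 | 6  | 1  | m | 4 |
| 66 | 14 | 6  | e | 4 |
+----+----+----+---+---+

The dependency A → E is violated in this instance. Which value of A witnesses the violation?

A=62: 3 rows → E = 8, 8, 8 ✓
A=63: 2 rows → E = 2, 2 ✓
A=65: 2 rows → E = 9, 9 ✓
A=66: 5 rows → E takes values {4, 7} — violation
The only A value with inconsistent E is A=66.

66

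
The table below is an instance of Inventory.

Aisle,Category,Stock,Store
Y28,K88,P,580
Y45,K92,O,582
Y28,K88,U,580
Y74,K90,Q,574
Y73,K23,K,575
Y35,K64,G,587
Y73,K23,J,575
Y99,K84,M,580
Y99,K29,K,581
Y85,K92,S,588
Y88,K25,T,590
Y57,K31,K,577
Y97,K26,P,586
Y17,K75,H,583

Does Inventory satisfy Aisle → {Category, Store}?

Aisle=Y28: 2 rows → {Category,Store} = (K88, 580), (K88, 580) ✓
Aisle=Y45: 1 row → {Category,Store} = (K92, 582) ✓
Aisle=Y74: 1 row → {Category,Store} = (K90, 574) ✓
Aisle=Y73: 2 rows → {Category,Store} = (K23, 575), (K23, 575) ✓
Aisle=Y35: 1 row → {Category,Store} = (K64, 587) ✓
Aisle=Y99: 2 rows → {Category,Store} takes values {(K84, 580), (K29, 581)} — violation
Aisle=Y85: 1 row → {Category,Store} = (K92, 588) ✓
Aisle=Y88: 1 row → {Category,Store} = (K25, 590) ✓
Aisle=Y57: 1 row → {Category,Store} = (K31, 577) ✓
Aisle=Y97: 1 row → {Category,Store} = (K26, 586) ✓
Aisle=Y17: 1 row → {Category,Store} = (K75, 583) ✓
Two rows agree on Aisle but differ on {Category, Store}, so Aisle → {Category, Store} does not hold.

No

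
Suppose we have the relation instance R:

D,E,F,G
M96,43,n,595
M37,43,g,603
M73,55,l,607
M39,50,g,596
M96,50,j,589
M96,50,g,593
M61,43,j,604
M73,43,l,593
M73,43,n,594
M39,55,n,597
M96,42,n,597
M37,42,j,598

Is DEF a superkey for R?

Yes

All 12 rows have distinct DEF values, so DEF → (all attributes) holds and DEF is a superkey.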